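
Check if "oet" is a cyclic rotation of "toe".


Word: "toe", Candidate: "oet"
Method: check if candidate is substring of word+word
"toetoe" contains "oet"? Yes
Is rotation = Yes


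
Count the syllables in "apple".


Word: "apple"
Syllable breakdown: ap | ple
Counting: 2 parts
= 2 syllables


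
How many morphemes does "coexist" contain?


Word: "coexist"
Morphemes: co- | exist
Each morpheme carries meaning
= 2 morphemes


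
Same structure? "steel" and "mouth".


Pattern of "steel": [0, 1, 2, 2, 3]
Pattern of "mouth": [0, 1, 2, 3, 4]
Patterns do not match
Same pattern = No


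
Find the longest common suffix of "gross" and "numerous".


Word 1: "gross"
Word 2: "numerous"
Comparing from end:
  Pos -1: 's' == 's'
  Pos -2: 's' != 'u' (stop)
LCS = "s" (length 1)


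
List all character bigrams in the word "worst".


Word: "worst" (length 5)
Number of bigrams = 5 - 2 + 1 = 4
  Position 0: "wo"
  Position 1: "or"
  Position 2: "rs"
  Position 3: "st"
Bigrams = "wo", "or", "rs", "st"


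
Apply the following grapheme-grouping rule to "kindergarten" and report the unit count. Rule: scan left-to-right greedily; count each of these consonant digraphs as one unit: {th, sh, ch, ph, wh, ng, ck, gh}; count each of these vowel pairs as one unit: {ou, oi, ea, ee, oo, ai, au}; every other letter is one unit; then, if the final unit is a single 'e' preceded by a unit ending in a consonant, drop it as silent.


Word: "kindergarten" (12 letters)
Left-to-right scan:
  (1) 'k' (letter)
  (2) 'i' (letter)
  (3) 'n' (letter)
  (4) 'd' (letter)
  (5) 'e' (letter)
  (6) 'r' (letter)
  (7) 'g' (letter)
  (8) 'a' (letter)
  (9) 'r' (letter)
  (10) 't' (letter)
  (11) 'e' (letter)
  (12) 'n' (letter)
Units from scan: 12
Sound units = 12 units


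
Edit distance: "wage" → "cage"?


Word 1: "wage" (length 4)
Word 2: "cage" (length 4)
One optimal edit sequence (insert/delete/substitute each cost 1):
  1. substitute 'w' -> 'c'  (+1)
  2. keep 'a'
  3. keep 'g'
  4. keep 'e'
Total edit operations: 1
Edit distance = 1


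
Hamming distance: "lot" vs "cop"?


Comparing character by character (same length = 3):
  Pos 0: 'l' vs 'c' !=
  Pos 1: 'o' vs 'o' =
  Pos 2: 't' vs 'p' !=
Hamming distance = 2


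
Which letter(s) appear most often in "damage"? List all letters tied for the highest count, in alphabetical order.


Word: "damage"
Letter counts:
  'a': 2
  'd': 1
  'e': 1
  'g': 1
  'm': 1
Maximum count = 2
Most frequent = 'a' (2 times each)


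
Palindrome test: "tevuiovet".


Word: "tevuiovet"
Reversed: "tevoiuvet"
Forward == Backward? tevuiovet != tevoiuvet
Palindrome = No


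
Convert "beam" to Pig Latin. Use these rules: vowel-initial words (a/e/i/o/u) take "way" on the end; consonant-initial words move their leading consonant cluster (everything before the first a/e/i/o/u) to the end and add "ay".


Word: "beam"
Starts with consonant(s) → move to end, add 'ay'
Consonant cluster: "b"
Pig Latin = "eambay"


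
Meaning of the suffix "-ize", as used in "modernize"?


Suffix: -ize
Example: modernize (modern + -ize)
Meaning = to make


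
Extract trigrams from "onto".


Word: "onto" (length 4)
Number of trigrams = 4 - 3 + 1 = 2
  Position 0: "ont"
  Position 1: "nto"
Trigrams = "ont", "nto"


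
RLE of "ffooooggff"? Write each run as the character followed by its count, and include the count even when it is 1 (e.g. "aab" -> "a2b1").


String: "ffooooggff"
Scanning for consecutive runs:
  'f' x 2
  'o' x 4
  'g' x 2
  'f' x 2
RLE = "f2o4g2f2"


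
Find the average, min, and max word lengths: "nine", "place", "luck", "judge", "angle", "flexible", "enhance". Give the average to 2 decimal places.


Lengths: "nine"=4, "place"=5, "luck"=4, "judge"=5, "angle"=5, "flexible"=8, "enhance"=7
Sum = 38, Count = 7
Average = 38/7 = 5.43
= avg=5.43, min=4, max=8


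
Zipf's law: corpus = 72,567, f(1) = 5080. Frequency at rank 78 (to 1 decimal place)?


Zipf's law: f(r) = f(1) / r
f(1) = 5080
f(78) = 5080 / 78
= 65.1 occurrences


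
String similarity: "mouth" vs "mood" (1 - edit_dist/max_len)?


Word 1: "mouth" (length 5)
Word 2: "mood" (length 4)
One optimal edit sequence:
  1. keep 'm'
  2. keep 'o'
  3. delete 'u'  (+1)
  4. substitute 't' -> 'o'  (+1)
  5. substitute 'h' -> 'd'  (+1)
Edit distance = 3
Max length = max(5, 4) = 5
Similarity = 1 - 3/5
= 0.4000


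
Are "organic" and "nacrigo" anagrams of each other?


Word 1: "organic" → sorted: acginor
Word 2: "nacrigo" → sorted: acginor
Same letters? acginor == acginor
Anagram = Yes


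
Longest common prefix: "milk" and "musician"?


Word 1: "milk"
Word 2: "musician"
Comparing from start:
  Pos 0: 'm' == 'm'
  Pos 1: 'i' != 'u' (stop)
LCP = "m" (length 1)


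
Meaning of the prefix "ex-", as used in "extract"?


Prefix: ex-
As in: extract -> ex- + tract
Meaning = out / former


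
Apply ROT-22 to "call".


Word: "call"
Shift: 22
Each letter → (letter + shift) mod 26:
  'c' (2) + 22 = 24 → 'y'
  'a' (0) + 22 = 22 → 'w'
  'l' (11) + 22 = 7 → 'h'
  'l' (11) + 22 = 7 → 'h'
Result = "ywhh"


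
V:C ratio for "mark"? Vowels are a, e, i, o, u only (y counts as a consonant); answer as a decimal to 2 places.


Word: "mark"
Vowels (a,e,i,o,u): 1
Consonants: 3
Ratio = 1/3
= 0.33


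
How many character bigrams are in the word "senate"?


Word: "senate" (length 6)
Number of 2-grams = length - 2 + 1 = 6 - 2 + 1
= 5


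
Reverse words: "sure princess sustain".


Original: "sure princess sustain"
Words (1..n): sure | princess | sustain
Reversed (n..1): sustain | princess | sure
Result = "sustain princess sure"


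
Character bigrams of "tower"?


Word: "tower" (length 5)
Number of bigrams = 5 - 2 + 1 = 4
  Position 0: "to"
  Position 1: "ow"
  Position 2: "we"
  Position 3: "er"
Bigrams = "to", "ow", "we", "er"


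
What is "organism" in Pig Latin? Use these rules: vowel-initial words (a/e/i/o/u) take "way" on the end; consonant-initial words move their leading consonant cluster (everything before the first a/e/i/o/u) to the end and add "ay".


Word: "organism"
Starts with vowel → add 'way'
Pig Latin = "organismway"


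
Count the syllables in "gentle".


Word: "gentle"
Syllable breakdown: gen | tle
Counting: 2 parts
= 2 syllables


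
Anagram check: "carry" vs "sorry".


Word 1: "carry" → sorted: acrry
Word 2: "sorry" → sorted: orrsy
Same letters? acrry != orrsy
Anagram = No


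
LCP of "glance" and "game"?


Word 1: "glance"
Word 2: "game"
Comparing from start:
  Pos 0: 'g' == 'g'
  Pos 1: 'l' != 'a' (stop)
LCP = "g" (length 1)


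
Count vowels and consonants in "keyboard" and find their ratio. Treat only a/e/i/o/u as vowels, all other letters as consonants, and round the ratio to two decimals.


Word: "keyboard"
Vowels (a,e,i,o,u): 3
Consonants: 5
Ratio = 3/5
= 0.60


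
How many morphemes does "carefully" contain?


Word: "carefully"
Morphemes: care / -ful / -ly
Each morpheme carries meaning
= 3 morphemes


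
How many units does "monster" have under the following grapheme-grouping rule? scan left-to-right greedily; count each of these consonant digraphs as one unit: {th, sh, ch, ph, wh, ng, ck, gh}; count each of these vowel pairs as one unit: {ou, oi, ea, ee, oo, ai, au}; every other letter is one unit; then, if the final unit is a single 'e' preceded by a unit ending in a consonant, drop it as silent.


Word: "monster" (7 letters)
Left-to-right scan:
  [1] 'm' (letter)
  [2] 'o' (letter)
  [3] 'n' (letter)
  [4] 's' (letter)
  [5] 't' (letter)
  [6] 'e' (letter)
  [7] 'r' (letter)
Units from scan: 7
Sound units = 7 units


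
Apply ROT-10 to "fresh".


Word: "fresh"
Shift: 10
Each letter → (letter + shift) mod 26:
  'f' (5) + 10 = 15 → 'p'
  'r' (17) + 10 = 1 → 'b'
  'e' (4) + 10 = 14 → 'o'
  's' (18) + 10 = 2 → 'c'
  'h' (7) + 10 = 17 → 'r'
Result = "pbocr"


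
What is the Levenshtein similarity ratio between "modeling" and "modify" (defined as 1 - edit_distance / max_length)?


Word 1: "modeling" (length 8)
Word 2: "modify" (length 6)
One optimal edit sequence:
  1. keep 'm'
  2. keep 'o'
  3. keep 'd'
  4. delete 'e'  (+1)
  5. delete 'l'  (+1)
  6. keep 'i'
  7. substitute 'n' -> 'f'  (+1)
  8. substitute 'g' -> 'y'  (+1)
Edit distance = 4
Max length = max(8, 6) = 8
Similarity = 1 - 4/8
= 0.5000


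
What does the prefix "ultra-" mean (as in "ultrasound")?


Prefix: ultra-
As in: ultrasound -> ultra- + sound
Meaning = beyond


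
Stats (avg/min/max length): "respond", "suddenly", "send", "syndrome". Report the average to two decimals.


Lengths: "respond"=7, "suddenly"=8, "send"=4, "syndrome"=8
Sum = 27, Count = 4
Average = 27/4 = 6.75
= avg=6.75, min=4, max=8


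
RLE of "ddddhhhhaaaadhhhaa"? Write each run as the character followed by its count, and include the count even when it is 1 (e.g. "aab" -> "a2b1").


String: "ddddhhhhaaaadhhhaa"
Scanning for consecutive runs:
  'd' x 4
  'h' x 4
  'a' x 4
  'd' x 1
  'h' x 3
  'a' x 2
RLE = "d4h4a4d1h3a2"


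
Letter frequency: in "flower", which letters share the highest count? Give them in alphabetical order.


Word: "flower"
Letter counts:
  'e': 1
  'f': 1
  'l': 1
  'o': 1
  'r': 1
  'w': 1
Maximum count = 1
Most frequent = 'e', 'f', 'l', 'o', 'r', 'w' (1 time each)


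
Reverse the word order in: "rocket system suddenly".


Original: "rocket system suddenly"
Words (1..n): rocket | system | suddenly
Reversed (n..1): suddenly | system | rocket
Result = "suddenly system rocket"


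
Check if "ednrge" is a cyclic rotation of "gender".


Word: "gender", Candidate: "ednrge"
Method: check if candidate is substring of word+word
"gendergender" contains "ednrge"? No
Is rotation = No


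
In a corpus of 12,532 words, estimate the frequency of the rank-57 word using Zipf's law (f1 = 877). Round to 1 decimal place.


Zipf's law: f(r) = f(1) / r
f(1) = 877
f(57) = 877 / 57
= 15.4 occurrences


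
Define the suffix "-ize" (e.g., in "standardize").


Suffix: -ize
Example: standardize = standard + -ize
Meaning = to make


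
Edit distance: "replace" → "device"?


Word 1: "replace" (length 7)
Word 2: "device" (length 6)
One optimal edit sequence (insert/delete/substitute each cost 1):
  1. substitute 'r' -> 'd'  (+1)
  2. keep 'e'
  3. delete 'p'  (+1)
  4. substitute 'l' -> 'v'  (+1)
  5. substitute 'a' -> 'i'  (+1)
  6. keep 'c'
  7. keep 'e'
Total edit operations: 4
Edit distance = 4


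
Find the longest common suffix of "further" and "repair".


Word 1: "further"
Word 2: "repair"
Comparing from end:
  Pos -1: 'r' == 'r'
  Pos -2: 'e' != 'i' (stop)
LCS = "r" (length 1)


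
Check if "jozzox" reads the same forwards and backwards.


Word: "jozzox"
Reversed: "xozzoj"
Forward == Backward? jozzox != xozzoj
Palindrome = No


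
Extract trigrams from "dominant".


Word: "dominant" (length 8)
Number of trigrams = 8 - 3 + 1 = 6
  Position 0: "dom"
  Position 1: "omi"
  Position 2: "min"
  Position 3: "ina"
  Position 4: "nan"
  Position 5: "ant"
Trigrams = "dom", "omi", "min", "ina", "nan", "ant"


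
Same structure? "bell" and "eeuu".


Pattern of "bell": [0, 1, 2, 2]
Pattern of "eeuu": [0, 0, 1, 1]
Patterns do not match
Same pattern = No


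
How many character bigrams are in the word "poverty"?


Word: "poverty" (length 7)
Number of 2-grams = length - 2 + 1 = 7 - 2 + 1
= 6


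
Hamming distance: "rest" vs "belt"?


Comparing character by character (same length = 4):
  Pos 0: 'r' vs 'b' !=
  Pos 1: 'e' vs 'e' =
  Pos 2: 's' vs 'l' !=
  Pos 3: 't' vs 't' =
Hamming distance = 2


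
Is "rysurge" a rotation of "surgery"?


Word: "surgery", Candidate: "rysurge"
Method: check if candidate is substring of word+word
"surgerysurgery" contains "rysurge"? Yes
Is rotation = Yes


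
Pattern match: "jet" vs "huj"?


Pattern of "jet": [0, 1, 2]
Pattern of "huj": [0, 1, 2]
Patterns match
Same pattern = Yes


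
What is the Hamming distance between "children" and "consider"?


Comparing character by character (same length = 8):
  Pos 0: 'c' vs 'c' =
  Pos 1: 'h' vs 'o' !=
  Pos 2: 'i' vs 'n' !=
  Pos 3: 'l' vs 's' !=
  Pos 4: 'd' vs 'i' !=
  Pos 5: 'r' vs 'd' !=
  Pos 6: 'e' vs 'e' =
  Pos 7: 'n' vs 'r' !=
Hamming distance = 6


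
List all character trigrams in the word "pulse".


Word: "pulse" (length 5)
Number of trigrams = 5 - 3 + 1 = 3
  Position 0: "pul"
  Position 1: "uls"
  Position 2: "lse"
Trigrams = "pul", "uls", "lse"


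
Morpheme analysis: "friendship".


Word: "friendship"
Morphemes: friend | -ship
Each morpheme carries meaning
= 2 morphemes


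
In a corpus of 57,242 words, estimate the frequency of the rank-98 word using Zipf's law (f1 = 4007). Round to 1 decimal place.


Zipf's law: f(r) = f(1) / r
f(1) = 4007
f(98) = 4007 / 98
= 40.9 occurrences


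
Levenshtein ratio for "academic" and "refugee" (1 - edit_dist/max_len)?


Word 1: "academic" (length 8)
Word 2: "refugee" (length 7)
One optimal edit sequence:
  1. delete 'a'  (+1)
  2. substitute 'c' -> 'r'  (+1)
  3. substitute 'a' -> 'e'  (+1)
  4. substitute 'd' -> 'f'  (+1)
  5. substitute 'e' -> 'u'  (+1)
  6. substitute 'm' -> 'g'  (+1)
  7. substitute 'i' -> 'e'  (+1)
  8. substitute 'c' -> 'e'  (+1)
Edit distance = 8
Max length = max(8, 7) = 8
Similarity = 1 - 8/8
= 0.0000


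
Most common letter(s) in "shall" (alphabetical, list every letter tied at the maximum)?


Word: "shall"
Letter counts:
  'a': 1
  'h': 1
  'l': 2
  's': 1
Maximum count = 2
Most frequent = 'l' (2 times each)


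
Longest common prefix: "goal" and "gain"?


Word 1: "goal"
Word 2: "gain"
Comparing from start:
  Pos 0: 'g' == 'g'
  Pos 1: 'o' != 'a' (stop)
LCP = "g" (length 1)


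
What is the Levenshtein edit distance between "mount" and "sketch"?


Word 1: "mount" (length 5)
Word 2: "sketch" (length 6)
One optimal edit sequence (insert/delete/substitute each cost 1):
  1. insert 's'  (+1)
  2. substitute 'm' -> 'k'  (+1)
  3. substitute 'o' -> 'e'  (+1)
  4. substitute 'u' -> 't'  (+1)
  5. substitute 'n' -> 'c'  (+1)
  6. substitute 't' -> 'h'  (+1)
Total edit operations: 6
Edit distance = 6


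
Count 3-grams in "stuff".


Word: "stuff" (length 5)
Number of 3-grams = length - 3 + 1 = 5 - 3 + 1
= 3


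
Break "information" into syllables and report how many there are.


Word: "information"
Syllable breakdown: in-for-ma-tion
Counting: 4 parts
= 4 syllables


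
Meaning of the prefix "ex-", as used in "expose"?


Prefix: ex-
Example: expose (ex- + pose)
Meaning = out / former


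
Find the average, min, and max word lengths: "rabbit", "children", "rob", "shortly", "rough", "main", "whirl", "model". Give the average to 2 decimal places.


Lengths: "rabbit"=6, "children"=8, "rob"=3, "shortly"=7, "rough"=5, "main"=4, "whirl"=5, "model"=5
Sum = 43, Count = 8
Average = 43/8 = 5.38
= avg=5.38, min=3, max=8


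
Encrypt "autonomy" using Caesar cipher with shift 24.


Word: "autonomy"
Shift: 24
Each letter → (letter + shift) mod 26:
  'a' (0) + 24 = 24 → 'y'
  'u' (20) + 24 = 18 → 's'
  't' (19) + 24 = 17 → 'r'
  'o' (14) + 24 = 12 → 'm'
  'n' (13) + 24 = 11 → 'l'
  'o' (14) + 24 = 12 → 'm'
  'm' (12) + 24 = 10 → 'k'
  'y' (24) + 24 = 22 → 'w'
Result = "ysrmlmkw"


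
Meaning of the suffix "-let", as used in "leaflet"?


Suffix: -let
Example: leaflet = leaf + -let
Meaning = small


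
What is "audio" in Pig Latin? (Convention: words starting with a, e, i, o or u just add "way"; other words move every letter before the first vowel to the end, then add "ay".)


Word: "audio"
Starts with vowel → add 'way'
Pig Latin = "audioway"


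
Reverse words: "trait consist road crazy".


Original: "trait consist road crazy"
Words (1..n): trait | consist | road | crazy
Reversed (n..1): crazy | road | consist | trait
Result = "crazy road consist trait"


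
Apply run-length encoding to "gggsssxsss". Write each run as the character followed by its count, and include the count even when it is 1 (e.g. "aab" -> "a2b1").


String: "gggsssxsss"
Scanning for consecutive runs:
  'g' x 3
  's' x 3
  'x' x 1
  's' x 3
RLE = "g3s3x1s3"


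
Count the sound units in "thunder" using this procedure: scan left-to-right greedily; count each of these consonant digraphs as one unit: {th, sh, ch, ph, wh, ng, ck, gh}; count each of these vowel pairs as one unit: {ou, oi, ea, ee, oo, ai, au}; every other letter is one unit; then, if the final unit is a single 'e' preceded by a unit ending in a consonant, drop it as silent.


Word: "thunder" (7 letters)
Left-to-right scan:
  1. 'th' (digraph)
  2. 'u' (letter)
  3. 'n' (letter)
  4. 'd' (letter)
  5. 'e' (letter)
  6. 'r' (letter)
Units from scan: 6
Sound units = 6 units


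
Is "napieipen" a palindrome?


Word: "napieipen"
Reversed: "nepieipan"
Forward == Backward? napieipen != nepieipan
Palindrome = No


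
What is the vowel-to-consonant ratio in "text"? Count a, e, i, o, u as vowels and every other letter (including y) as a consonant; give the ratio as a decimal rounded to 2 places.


Word: "text"
Vowels (a,e,i,o,u): 1
Consonants: 3
Ratio = 1/3
= 0.33


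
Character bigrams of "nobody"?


Word: "nobody" (length 6)
Number of bigrams = 6 - 2 + 1 = 5
  Position 0: "no"
  Position 1: "ob"
  Position 2: "bo"
  Position 3: "od"
  Position 4: "dy"
Bigrams = "no", "ob", "bo", "od", "dy"


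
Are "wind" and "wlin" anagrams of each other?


Word 1: "wind" → sorted: dinw
Word 2: "wlin" → sorted: ilnw
Same letters? dinw != ilnw
Anagram = No


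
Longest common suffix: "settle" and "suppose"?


Word 1: "settle"
Word 2: "suppose"
Comparing from end:
  Pos -1: 'e' == 'e'
  Pos -2: 'l' != 's' (stop)
LCS = "e" (length 1)


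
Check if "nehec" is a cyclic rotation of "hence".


Word: "hence", Candidate: "nehec"
Method: check if candidate is substring of word+word
"hencehence" contains "nehec"? No
Is rotation = No


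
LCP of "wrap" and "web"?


Word 1: "wrap"
Word 2: "web"
Comparing from start:
  Pos 0: 'w' == 'w'
  Pos 1: 'r' != 'e' (stop)
LCP = "w" (length 1)


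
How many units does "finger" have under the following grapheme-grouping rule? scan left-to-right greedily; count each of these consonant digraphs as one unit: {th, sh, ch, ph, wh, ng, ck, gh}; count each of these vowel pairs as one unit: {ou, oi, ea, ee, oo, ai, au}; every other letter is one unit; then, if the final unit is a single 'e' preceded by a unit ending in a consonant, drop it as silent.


Word: "finger" (6 letters)
Left-to-right scan:
  1. 'f' (letter)
  2. 'i' (letter)
  3. 'ng' (digraph)
  4. 'e' (letter)
  5. 'r' (letter)
Units from scan: 5
Sound units = 5 units


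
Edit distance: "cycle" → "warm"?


Word 1: "cycle" (length 5)
Word 2: "warm" (length 4)
One optimal edit sequence (insert/delete/substitute each cost 1):
  1. delete 'c'  (+1)
  2. substitute 'y' -> 'w'  (+1)
  3. substitute 'c' -> 'a'  (+1)
  4. substitute 'l' -> 'r'  (+1)
  5. substitute 'e' -> 'm'  (+1)
Total edit operations: 5
Edit distance = 5


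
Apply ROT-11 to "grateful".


Word: "grateful"
Shift: 11
Each letter → (letter + shift) mod 26:
  'g' (6) + 11 = 17 → 'r'
  'r' (17) + 11 = 2 → 'c'
  'a' (0) + 11 = 11 → 'l'
  't' (19) + 11 = 4 → 'e'
  'e' (4) + 11 = 15 → 'p'
  'f' (5) + 11 = 16 → 'q'
  'u' (20) + 11 = 5 → 'f'
  'l' (11) + 11 = 22 → 'w'
Result = "rclepqfw"


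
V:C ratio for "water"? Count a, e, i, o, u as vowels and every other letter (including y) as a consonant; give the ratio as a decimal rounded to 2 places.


Word: "water"
Vowels (a,e,i,o,u): 2
Consonants: 3
Ratio = 2/3
= 0.67


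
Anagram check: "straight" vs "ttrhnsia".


Word 1: "straight" → sorted: aghirstt
Word 2: "ttrhnsia" → sorted: ahinrstt
Same letters? aghirstt != ahinrstt
Anagram = No


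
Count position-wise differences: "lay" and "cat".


Comparing character by character (same length = 3):
  Pos 0: 'l' vs 'c' !=
  Pos 1: 'a' vs 'a' =
  Pos 2: 'y' vs 't' !=
Hamming distance = 2


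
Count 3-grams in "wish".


Word: "wish" (length 4)
Number of 3-grams = length - 3 + 1 = 4 - 3 + 1
= 2


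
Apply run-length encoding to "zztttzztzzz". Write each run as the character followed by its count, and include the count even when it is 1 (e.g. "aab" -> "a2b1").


String: "zztttzztzzz"
Scanning for consecutive runs:
  'z' x 2
  't' x 3
  'z' x 2
  't' x 1
  'z' x 3
RLE = "z2t3z2t1z3"


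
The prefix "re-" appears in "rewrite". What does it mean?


Prefix: re-
Example: rewrite (re- + write)
Meaning = again


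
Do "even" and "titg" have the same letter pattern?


Pattern of "even": [0, 1, 0, 2]
Pattern of "titg": [0, 1, 0, 2]
Patterns match
Same pattern = Yes


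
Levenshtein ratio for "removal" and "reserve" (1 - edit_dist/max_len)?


Word 1: "removal" (length 7)
Word 2: "reserve" (length 7)
One optimal edit sequence:
  1. keep 'r'
  2. keep 'e'
  3. substitute 'm' -> 's'  (+1)
  4. substitute 'o' -> 'e'  (+1)
  5. substitute 'v' -> 'r'  (+1)
  6. substitute 'a' -> 'v'  (+1)
  7. substitute 'l' -> 'e'  (+1)
Edit distance = 5
Max length = max(7, 7) = 7
Similarity = 1 - 5/7
= 0.2857


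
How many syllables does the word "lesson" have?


Word: "lesson"
Syllable breakdown: les | son
Counting: 2 parts
= 2 syllables


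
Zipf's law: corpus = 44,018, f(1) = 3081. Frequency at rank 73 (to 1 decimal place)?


Zipf's law: f(r) = f(1) / r
f(1) = 3081
f(73) = 3081 / 73
= 42.2 occurrences


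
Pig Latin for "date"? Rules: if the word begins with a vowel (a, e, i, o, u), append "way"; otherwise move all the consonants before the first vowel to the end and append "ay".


Word: "date"
Starts with consonant(s) → move to end, add 'ay'
Consonant cluster: "d"
Pig Latin = "ateday"


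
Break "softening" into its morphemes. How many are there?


Word: "softening"
Morphemes: soft / -en / -ing
Each morpheme carries meaning
= 3 morphemes


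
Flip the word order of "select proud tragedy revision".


Original: "select proud tragedy revision"
Words (1..n): select | proud | tragedy | revision
Reversed (n..1): revision | tragedy | proud | select
Result = "revision tragedy proud select"


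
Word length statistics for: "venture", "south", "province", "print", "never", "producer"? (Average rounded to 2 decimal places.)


Lengths: "venture"=7, "south"=5, "province"=8, "print"=5, "never"=5, "producer"=8
Sum = 38, Count = 6
Average = 38/6 = 6.33
= avg=6.33, min=5, max=8


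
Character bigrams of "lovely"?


Word: "lovely" (length 6)
Number of bigrams = 6 - 2 + 1 = 5
  Position 0: "lo"
  Position 1: "ov"
  Position 2: "ve"
  Position 3: "el"
  Position 4: "ly"
Bigrams = "lo", "ov", "ve", "el", "ly"


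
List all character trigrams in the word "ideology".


Word: "ideology" (length 8)
Number of trigrams = 8 - 3 + 1 = 6
  Position 0: "ide"
  Position 1: "deo"
  Position 2: "eol"
  Position 3: "olo"
  Position 4: "log"
  Position 5: "ogy"
Trigrams = "ide", "deo", "eol", "olo", "log", "ogy"


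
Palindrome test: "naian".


Word: "naian"
Reversed: "naian"
Forward == Backward? naian == naian
Palindrome = Yes


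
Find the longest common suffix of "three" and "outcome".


Word 1: "three"
Word 2: "outcome"
Comparing from end:
  Pos -1: 'e' == 'e'
  Pos -2: 'e' != 'm' (stop)
LCS = "e" (length 1)


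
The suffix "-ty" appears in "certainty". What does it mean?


Suffix: -ty
Example: certainty = certain + -ty
Meaning = quality of


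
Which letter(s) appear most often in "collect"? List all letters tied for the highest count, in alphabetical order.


Word: "collect"
Letter counts:
  'c': 2
  'e': 1
  'l': 2
  'o': 1
  't': 1
Maximum count = 2
Most frequent = 'c', 'l' (2 times each)


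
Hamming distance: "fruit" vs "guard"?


Comparing character by character (same length = 5):
  Pos 0: 'f' vs 'g' !=
  Pos 1: 'r' vs 'u' !=
  Pos 2: 'u' vs 'a' !=
  Pos 3: 'i' vs 'r' !=
  Pos 4: 't' vs 'd' !=
Hamming distance = 5


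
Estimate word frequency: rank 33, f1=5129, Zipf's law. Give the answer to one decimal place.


Zipf's law: f(r) = f(1) / r
f(1) = 5129
f(33) = 5129 / 33
= 155.4 occurrences


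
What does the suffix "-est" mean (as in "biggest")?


Suffix: -est
As in: biggest -> big + -est, with a spelling change
Meaning = most


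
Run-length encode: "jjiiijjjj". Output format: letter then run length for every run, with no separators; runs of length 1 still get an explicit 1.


String: "jjiiijjjj"
Scanning for consecutive runs:
  'j' x 2
  'i' x 3
  'j' x 4
RLE = "j2i3j4"


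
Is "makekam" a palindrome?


Word: "makekam"
Reversed: "makekam"
Forward == Backward? makekam == makekam
Palindrome = Yes


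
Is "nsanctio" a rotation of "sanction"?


Word: "sanction", Candidate: "nsanctio"
Method: check if candidate is substring of word+word
"sanctionsanction" contains "nsanctio"? Yes
Is rotation = Yes


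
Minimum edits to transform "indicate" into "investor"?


Word 1: "indicate" (length 8)
Word 2: "investor" (length 8)
One optimal edit sequence (insert/delete/substitute each cost 1):
  1. keep 'i'
  2. keep 'n'
  3. substitute 'd' -> 'v'  (+1)
  4. substitute 'i' -> 'e'  (+1)
  5. substitute 'c' -> 's'  (+1)
  6. substitute 'a' -> 't'  (+1)
  7. substitute 't' -> 'o'  (+1)
  8. substitute 'e' -> 'r'  (+1)
Total edit operations: 6
Edit distance = 6


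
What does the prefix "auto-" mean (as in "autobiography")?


Prefix: auto-
As in: autobiography -> auto- + biography
Meaning = self


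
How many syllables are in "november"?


Word: "november"
Syllable breakdown: no | vem | ber
Counting: 3 parts
= 3 syllables


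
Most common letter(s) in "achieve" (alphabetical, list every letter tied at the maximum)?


Word: "achieve"
Letter counts:
  'a': 1
  'c': 1
  'e': 2
  'h': 1
  'i': 1
  'v': 1
Maximum count = 2
Most frequent = 'e' (2 times each)


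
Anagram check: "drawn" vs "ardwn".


Word 1: "drawn" → sorted: adnrw
Word 2: "ardwn" → sorted: adnrw
Same letters? adnrw == adnrw
Anagram = Yes


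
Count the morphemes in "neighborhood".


Word: "neighborhood"
Morphemes: neighbor + -hood
Each morpheme carries meaning
= 2 morphemes


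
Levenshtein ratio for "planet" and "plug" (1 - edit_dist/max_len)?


Word 1: "planet" (length 6)
Word 2: "plug" (length 4)
One optimal edit sequence:
  1. keep 'p'
  2. keep 'l'
  3. delete 'a'  (+1)
  4. delete 'n'  (+1)
  5. substitute 'e' -> 'u'  (+1)
  6. substitute 't' -> 'g'  (+1)
Edit distance = 4
Max length = max(6, 4) = 6
Similarity = 1 - 4/6
= 0.3333


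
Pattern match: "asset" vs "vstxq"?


Pattern of "asset": [0, 1, 1, 2, 3]
Pattern of "vstxq": [0, 1, 2, 3, 4]
Patterns do not match
Same pattern = No


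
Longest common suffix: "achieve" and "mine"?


Word 1: "achieve"
Word 2: "mine"
Comparing from end:
  Pos -1: 'e' == 'e'
  Pos -2: 'v' != 'n' (stop)
LCS = "e" (length 1)


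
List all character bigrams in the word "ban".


Word: "ban" (length 3)
Number of bigrams = 3 - 2 + 1 = 2
  Position 0: "ba"
  Position 1: "an"
Bigrams = "ba", "an"


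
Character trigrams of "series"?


Word: "series" (length 6)
Number of trigrams = 6 - 3 + 1 = 4
  Position 0: "ser"
  Position 1: "eri"
  Position 2: "rie"
  Position 3: "ies"
Trigrams = "ser", "eri", "rie", "ies"


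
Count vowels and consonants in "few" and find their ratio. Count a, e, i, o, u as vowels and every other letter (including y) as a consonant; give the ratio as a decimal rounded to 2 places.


Word: "few"
Vowels (a,e,i,o,u): 1
Consonants: 2
Ratio = 1/2
= 0.50


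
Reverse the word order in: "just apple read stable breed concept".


Original: "just apple read stable breed concept"
Words (1..n): just | apple | read | stable | breed | concept
Reversed (n..1): concept | breed | stable | read | apple | just
Result = "concept breed stable read apple just"


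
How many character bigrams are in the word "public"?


Word: "public" (length 6)
Number of 2-grams = length - 2 + 1 = 6 - 2 + 1
= 5


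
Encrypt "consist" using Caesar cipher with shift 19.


Word: "consist"
Shift: 19
Each letter → (letter + shift) mod 26:
  'c' (2) + 19 = 21 → 'v'
  'o' (14) + 19 = 7 → 'h'
  'n' (13) + 19 = 6 → 'g'
  's' (18) + 19 = 11 → 'l'
  'i' (8) + 19 = 1 → 'b'
  's' (18) + 19 = 11 → 'l'
  't' (19) + 19 = 12 → 'm'
Result = "vhglblm"


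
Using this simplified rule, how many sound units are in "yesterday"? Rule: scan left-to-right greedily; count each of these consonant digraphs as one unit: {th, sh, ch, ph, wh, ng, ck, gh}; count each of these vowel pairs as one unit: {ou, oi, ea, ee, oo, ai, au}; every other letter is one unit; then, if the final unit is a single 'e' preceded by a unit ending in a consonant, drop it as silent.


Word: "yesterday" (9 letters)
Left-to-right scan:
  (1) 'y' (letter)
  (2) 'e' (letter)
  (3) 's' (letter)
  (4) 't' (letter)
  (5) 'e' (letter)
  (6) 'r' (letter)
  (7) 'd' (letter)
  (8) 'a' (letter)
  (9) 'y' (letter)
Units from scan: 9
Sound units = 9 units


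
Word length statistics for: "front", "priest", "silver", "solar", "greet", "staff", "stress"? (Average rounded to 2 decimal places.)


Lengths: "front"=5, "priest"=6, "silver"=6, "solar"=5, "greet"=5, "staff"=5, "stress"=6
Sum = 38, Count = 7
Average = 38/7 = 5.43
= avg=5.43, min=5, max=6


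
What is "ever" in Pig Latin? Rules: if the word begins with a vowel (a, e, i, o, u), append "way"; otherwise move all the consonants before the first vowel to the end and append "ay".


Word: "ever"
Starts with vowel → add 'way'
Pig Latin = "everway"


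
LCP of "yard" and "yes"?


Word 1: "yard"
Word 2: "yes"
Comparing from start:
  Pos 0: 'y' == 'y'
  Pos 1: 'a' != 'e' (stop)
LCP = "y" (length 1)


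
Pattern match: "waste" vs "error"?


Pattern of "waste": [0, 1, 2, 3, 4]
Pattern of "error": [0, 1, 1, 2, 1]
Patterns do not match
Same pattern = No


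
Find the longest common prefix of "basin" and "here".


Word 1: "basin"
Word 2: "here"
Comparing from start:
  Pos 0: 'b' != 'h' (stop)
LCP = "" (length 0)


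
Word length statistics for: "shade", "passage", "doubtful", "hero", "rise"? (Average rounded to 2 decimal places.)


Lengths: "shade"=5, "passage"=7, "doubtful"=8, "hero"=4, "rise"=4
Sum = 28, Count = 5
Average = 28/5 = 5.60
= avg=5.60, min=4, max=8


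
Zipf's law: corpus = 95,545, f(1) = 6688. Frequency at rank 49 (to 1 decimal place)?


Zipf's law: f(r) = f(1) / r
f(1) = 6688
f(49) = 6688 / 49
= 136.5 occurrences


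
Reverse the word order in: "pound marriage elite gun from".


Original: "pound marriage elite gun from"
Words (1..n): pound | marriage | elite | gun | from
Reversed (n..1): from | gun | elite | marriage | pound
Result = "from gun elite marriage pound"


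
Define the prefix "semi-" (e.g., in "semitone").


Prefix: semi-
Example: semitone (semi- + tone)
Meaning = half


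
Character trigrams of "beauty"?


Word: "beauty" (length 6)
Number of trigrams = 6 - 3 + 1 = 4
  Position 0: "bea"
  Position 1: "eau"
  Position 2: "aut"
  Position 3: "uty"
Trigrams = "bea", "eau", "aut", "uty"


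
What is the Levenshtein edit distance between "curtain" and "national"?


Word 1: "curtain" (length 7)
Word 2: "national" (length 8)
One optimal edit sequence (insert/delete/substitute each cost 1):
  1. delete 'c'  (+1)
  2. substitute 'u' -> 'n'  (+1)
  3. substitute 'r' -> 'a'  (+1)
  4. keep 't'
  5. substitute 'a' -> 'i'  (+1)
  6. substitute 'i' -> 'o'  (+1)
  7. keep 'n'
  8. insert 'a'  (+1)
  9. insert 'l'  (+1)
Total edit operations: 7
Edit distance = 7


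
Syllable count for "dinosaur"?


Word: "dinosaur"
Syllable breakdown: di | no | saur
Counting: 3 parts
= 3 syllables


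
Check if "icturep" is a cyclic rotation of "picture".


Word: "picture", Candidate: "icturep"
Method: check if candidate is substring of word+word
"picturepicture" contains "icturep"? Yes
Is rotation = Yes


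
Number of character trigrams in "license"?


Word: "license" (length 7)
Number of 3-grams = length - 3 + 1 = 7 - 3 + 1
= 5


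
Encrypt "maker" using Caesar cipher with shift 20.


Word: "maker"
Shift: 20
Each letter → (letter + shift) mod 26:
  'm' (12) + 20 = 6 → 'g'
  'a' (0) + 20 = 20 → 'u'
  'k' (10) + 20 = 4 → 'e'
  'e' (4) + 20 = 24 → 'y'
  'r' (17) + 20 = 11 → 'l'
Result = "gueyl"


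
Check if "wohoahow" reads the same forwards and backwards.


Word: "wohoahow"
Reversed: "wohaohow"
Forward == Backward? wohoahow != wohaohow
Palindrome = No


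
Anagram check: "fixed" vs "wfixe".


Word 1: "fixed" → sorted: defix
Word 2: "wfixe" → sorted: efiwx
Same letters? defix != efiwx
Anagram = No


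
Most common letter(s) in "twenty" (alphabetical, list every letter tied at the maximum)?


Word: "twenty"
Letter counts:
  'e': 1
  'n': 1
  't': 2
  'w': 1
  'y': 1
Maximum count = 2
Most frequent = 't' (2 times each)


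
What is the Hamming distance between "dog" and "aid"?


Comparing character by character (same length = 3):
  Pos 0: 'd' vs 'a' !=
  Pos 1: 'o' vs 'i' !=
  Pos 2: 'g' vs 'd' !=
Hamming distance = 3


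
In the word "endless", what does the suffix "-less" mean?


Suffix: -less
Example: endless (end + -less)
Meaning = without


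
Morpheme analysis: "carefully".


Word: "carefully"
Morphemes: care | -ful | -ly
Each morpheme carries meaning
= 3 morphemes


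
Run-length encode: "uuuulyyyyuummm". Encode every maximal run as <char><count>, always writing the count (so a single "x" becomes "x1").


String: "uuuulyyyyuummm"
Scanning for consecutive runs:
  'u' x 4
  'l' x 1
  'y' x 4
  'u' x 2
  'm' x 3
RLE = "u4l1y4u2m3"


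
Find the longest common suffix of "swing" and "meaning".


Word 1: "swing"
Word 2: "meaning"
Comparing from end:
  Pos -1: 'g' == 'g'
  Pos -2: 'n' == 'n'
  Pos -3: 'i' == 'i'
  Pos -4: 'w' != 'n' (stop)
LCS = "ing" (length 3)


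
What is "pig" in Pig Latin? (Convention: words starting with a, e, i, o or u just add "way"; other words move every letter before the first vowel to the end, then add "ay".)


Word: "pig"
Starts with consonant(s) → move to end, add 'ay'
Consonant cluster: "p"
Pig Latin = "igpay"


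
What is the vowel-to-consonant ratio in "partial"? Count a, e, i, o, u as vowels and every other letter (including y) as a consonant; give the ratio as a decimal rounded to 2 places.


Word: "partial"
Vowels (a,e,i,o,u): 3
Consonants: 4
Ratio = 3/4
= 0.75


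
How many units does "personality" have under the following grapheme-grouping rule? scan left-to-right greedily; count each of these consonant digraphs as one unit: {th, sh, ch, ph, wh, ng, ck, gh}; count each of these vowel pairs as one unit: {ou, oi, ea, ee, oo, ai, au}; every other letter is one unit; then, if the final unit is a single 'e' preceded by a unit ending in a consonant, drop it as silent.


Word: "personality" (11 letters)
Left-to-right scan:
  1. 'p' (letter)
  2. 'e' (letter)
  3. 'r' (letter)
  4. 's' (letter)
  5. 'o' (letter)
  6. 'n' (letter)
  7. 'a' (letter)
  8. 'l' (letter)
  9. 'i' (letter)
  10. 't' (letter)
  11. 'y' (letter)
Units from scan: 11
Sound units = 11 units


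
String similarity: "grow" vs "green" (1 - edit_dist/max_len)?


Word 1: "grow" (length 4)
Word 2: "green" (length 5)
One optimal edit sequence:
  1. keep 'g'
  2. keep 'r'
  3. insert 'e'  (+1)
  4. substitute 'o' -> 'e'  (+1)
  5. substitute 'w' -> 'n'  (+1)
Edit distance = 3
Max length = max(4, 5) = 5
Similarity = 1 - 3/5
= 0.4000


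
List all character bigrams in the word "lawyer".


Word: "lawyer" (length 6)
Number of bigrams = 6 - 2 + 1 = 5
  Position 0: "la"
  Position 1: "aw"
  Position 2: "wy"
  Position 3: "ye"
  Position 4: "er"
Bigrams = "la", "aw", "wy", "ye", "er"


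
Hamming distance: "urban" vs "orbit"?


Comparing character by character (same length = 5):
  Pos 0: 'u' vs 'o' !=
  Pos 1: 'r' vs 'r' =
  Pos 2: 'b' vs 'b' =
  Pos 3: 'a' vs 'i' !=
  Pos 4: 'n' vs 't' !=
Hamming distance = 3


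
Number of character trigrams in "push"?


Word: "push" (length 4)
Number of 3-grams = length - 3 + 1 = 4 - 3 + 1
= 2


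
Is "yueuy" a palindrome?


Word: "yueuy"
Reversed: "yueuy"
Forward == Backward? yueuy == yueuy
Palindrome = Yes


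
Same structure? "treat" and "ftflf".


Pattern of "treat": [0, 1, 2, 3, 0]
Pattern of "ftflf": [0, 1, 0, 2, 0]
Patterns do not match
Same pattern = No


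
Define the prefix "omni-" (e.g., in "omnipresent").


Prefix: omni-
Example: omnipresent = omni- + present
Meaning = all


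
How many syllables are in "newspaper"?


Word: "newspaper"
Syllable breakdown: news | pa | per
Counting: 3 parts
= 3 syllables


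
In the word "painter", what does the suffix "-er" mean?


Suffix: -er
As in: painter -> paint + -er
Meaning = one who / more


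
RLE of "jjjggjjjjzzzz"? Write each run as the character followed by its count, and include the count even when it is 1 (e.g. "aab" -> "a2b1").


String: "jjjggjjjjzzzz"
Scanning for consecutive runs:
  'j' x 3
  'g' x 2
  'j' x 4
  'z' x 4
RLE = "j3g2j4z4"


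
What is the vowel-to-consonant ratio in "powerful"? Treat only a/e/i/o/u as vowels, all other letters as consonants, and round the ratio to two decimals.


Word: "powerful"
Vowels (a,e,i,o,u): 3
Consonants: 5
Ratio = 3/5
= 0.60


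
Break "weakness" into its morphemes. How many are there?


Word: "weakness"
Morphemes: weak / -ness
Each morpheme carries meaning
= 2 morphemes


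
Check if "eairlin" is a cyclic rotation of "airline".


Word: "airline", Candidate: "eairlin"
Method: check if candidate is substring of word+word
"airlineairline" contains "eairlin"? Yes
Is rotation = Yes


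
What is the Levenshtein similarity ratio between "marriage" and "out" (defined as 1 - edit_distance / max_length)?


Word 1: "marriage" (length 8)
Word 2: "out" (length 3)
One optimal edit sequence:
  1. delete 'm'  (+1)
  2. delete 'a'  (+1)
  3. delete 'r'  (+1)
  4. delete 'r'  (+1)
  5. delete 'i'  (+1)
  6. substitute 'a' -> 'o'  (+1)
  7. substitute 'g' -> 'u'  (+1)
  8. substitute 'e' -> 't'  (+1)
Edit distance = 8
Max length = max(8, 3) = 8
Similarity = 1 - 8/8
= 0.0000


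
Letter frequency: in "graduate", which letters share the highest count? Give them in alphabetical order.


Word: "graduate"
Letter counts:
  'a': 2
  'd': 1
  'e': 1
  'g': 1
  'r': 1
  't': 1
  'u': 1
Maximum count = 2
Most frequent = 'a' (2 times each)


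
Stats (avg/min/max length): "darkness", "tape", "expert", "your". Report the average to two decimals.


Lengths: "darkness"=8, "tape"=4, "expert"=6, "your"=4
Sum = 22, Count = 4
Average = 22/4 = 5.50
= avg=5.50, min=4, max=8


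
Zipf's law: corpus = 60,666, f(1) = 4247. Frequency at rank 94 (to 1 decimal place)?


Zipf's law: f(r) = f(1) / r
f(1) = 4247
f(94) = 4247 / 94
= 45.2 occurrences


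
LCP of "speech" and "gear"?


Word 1: "speech"
Word 2: "gear"
Comparing from start:
  Pos 0: 's' != 'g' (stop)
LCP = "" (length 0)


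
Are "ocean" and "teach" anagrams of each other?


Word 1: "ocean" → sorted: aceno
Word 2: "teach" → sorted: aceht
Same letters? aceno != aceht
Anagram = No


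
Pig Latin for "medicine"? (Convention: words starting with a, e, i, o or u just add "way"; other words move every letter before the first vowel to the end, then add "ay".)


Word: "medicine"
Starts with consonant(s) → move to end, add 'ay'
Consonant cluster: "m"
Pig Latin = "edicinemay"


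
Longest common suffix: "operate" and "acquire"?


Word 1: "operate"
Word 2: "acquire"
Comparing from end:
  Pos -1: 'e' == 'e'
  Pos -2: 't' != 'r' (stop)
LCS = "e" (length 1)
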